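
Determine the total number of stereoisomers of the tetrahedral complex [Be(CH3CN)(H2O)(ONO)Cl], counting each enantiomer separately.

All four vertices of a tetrahedron are equivalent and mutually adjacent, so cis/trans isomerism cannot arise.
Only one geometric arrangement is possible; it has no improper symmetry element, so it exists as a pair of enantiomers (2 stereoisomers).

2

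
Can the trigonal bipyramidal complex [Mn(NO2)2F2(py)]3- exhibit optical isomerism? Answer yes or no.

yes

Systematic enumeration (placing each ligand type in turn and discarding arrangements equivalent by rotation or reflection) gives 5 geometric isomers.
One of these lacks any improper symmetry element and so occurs as an enantiomeric pair, giving 5 + 1 = 6 stereoisomers in total.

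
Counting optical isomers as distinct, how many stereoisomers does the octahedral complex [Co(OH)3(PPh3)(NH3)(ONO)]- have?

5

An octahedron has six vertices in three trans pairs; every non-trans pair is cis.
Systematic placement gives 4 geometric isomers: OH mer (3 arrangements); OH fac (chiral).
One of these lacks any improper symmetry element and so occurs as an enantiomeric pair, giving 4 + 1 = 5 stereoisomers in total.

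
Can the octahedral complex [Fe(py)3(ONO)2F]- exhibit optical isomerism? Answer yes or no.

Systematic placement gives 3 geometric isomers: py mer, ONO cis; py mer, ONO trans; py fac, ONO cis.
Each arrangement has an internal mirror plane or centre of symmetry, so none is chiral.

no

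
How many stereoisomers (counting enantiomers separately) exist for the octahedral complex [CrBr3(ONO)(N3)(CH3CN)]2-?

In an octahedral complex each vertex has one trans partner and four cis neighbours.
There are 4 geometric isomers: Br mer (3 arrangements); Br fac (chiral).
One of these lacks any improper symmetry element and so occurs as an enantiomeric pair, giving 4 + 1 = 5 stereoisomers in total.

5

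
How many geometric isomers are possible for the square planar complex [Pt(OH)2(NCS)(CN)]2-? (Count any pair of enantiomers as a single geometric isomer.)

Systematic placement gives 2 geometric isomers: OH cis; OH trans.

2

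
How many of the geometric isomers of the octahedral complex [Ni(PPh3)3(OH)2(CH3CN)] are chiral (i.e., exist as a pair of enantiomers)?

There are 3 geometric isomers: PPh3 mer, OH cis; PPh3 mer, OH trans; PPh3 fac, OH cis.
Each arrangement has an internal mirror plane or centre of symmetry, so none is chiral.

0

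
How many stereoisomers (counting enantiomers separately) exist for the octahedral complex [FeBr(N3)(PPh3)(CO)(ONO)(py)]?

30

An octahedron has six vertices in three trans pairs; every non-trans pair is cis.
Systematic enumeration (placing each ligand type in turn and discarding arrangements equivalent by rotation or reflection) gives 15 geometric isomers.
Of these, 15 lack any improper symmetry element and so occur as enantiomeric pairs, giving 15 + 15 = 30 stereoisomers in total.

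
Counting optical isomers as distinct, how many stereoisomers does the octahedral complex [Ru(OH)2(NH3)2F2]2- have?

The six octahedral sites form three mutually perpendicular trans pairs.
Working through the distinct placements yields 5 geometric isomers: OH trans, NH3 trans, F trans; OH cis, NH3 cis, F trans; OH trans, NH3 cis, F cis; OH cis, NH3 cis, F cis (chiral); OH cis, NH3 trans, F cis.
One of these lacks any improper symmetry element and so occurs as an enantiomeric pair, giving 5 + 1 = 6 stereoisomers in total.

6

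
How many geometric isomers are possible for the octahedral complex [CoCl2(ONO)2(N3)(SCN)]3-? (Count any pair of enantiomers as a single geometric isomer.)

6

The six octahedral sites form three mutually perpendicular trans pairs.
Working through the distinct placements yields 6 geometric isomers: Cl trans, ONO cis; Cl trans, ONO trans; Cl cis, ONO cis (3 arrangements, 2 chiral); Cl cis, ONO trans.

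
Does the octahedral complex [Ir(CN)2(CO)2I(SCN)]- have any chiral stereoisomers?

yes

The distinct arrangements are (6 in all): CN trans, CO trans; CN trans, CO cis; CN cis, CO cis (3 arrangements, 2 chiral); CN cis, CO trans.
Of these, 2 lack any improper symmetry element and so occur as enantiomeric pairs, giving 6 + 2 = 8 stereoisomers in total.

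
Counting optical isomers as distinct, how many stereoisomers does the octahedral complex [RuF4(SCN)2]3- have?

There are 2 geometric isomers: SCN trans; SCN cis.
Each arrangement has an internal mirror plane or centre of symmetry, so none is chiral.

2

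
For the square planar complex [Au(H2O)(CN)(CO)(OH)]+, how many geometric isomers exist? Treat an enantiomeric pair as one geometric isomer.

3

There are 3 geometric isomers: (CN/H2O trans, CO/OH trans); (CN/OH trans, CO/H2O trans); (CN/CO trans, H2O/OH trans).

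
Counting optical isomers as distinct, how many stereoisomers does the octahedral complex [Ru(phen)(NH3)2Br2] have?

4

The six octahedral sites form three mutually perpendicular trans pairs.
Each phen is bidentate and must span two cis positions.
Working through the distinct placements yields 3 geometric isomers: NH3 cis, Br trans; NH3 cis, Br cis (chiral); NH3 trans, Br cis.
One of these lacks any improper symmetry element and so occurs as an enantiomeric pair, giving 3 + 1 = 4 stereoisomers in total.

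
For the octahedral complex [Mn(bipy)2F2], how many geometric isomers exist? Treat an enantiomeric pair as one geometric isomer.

An octahedron has six vertices in three trans pairs; every non-trans pair is cis.
Each bipy is bidentate and must span two cis positions.
Systematic placement gives 2 geometric isomers: F trans; F cis (chiral).

2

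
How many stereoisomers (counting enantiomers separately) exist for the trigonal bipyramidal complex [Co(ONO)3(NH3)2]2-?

There are 3 geometric isomers: NH3 both axial; NH3 one axial, one equatorial; NH3 both equatorial.
Each arrangement has an internal mirror plane or centre of symmetry, so none is chiral.

3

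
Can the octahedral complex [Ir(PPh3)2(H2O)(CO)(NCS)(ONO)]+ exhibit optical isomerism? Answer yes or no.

In an octahedral complex each vertex has one trans partner and four cis neighbours.
Placing the ligands in turn and identifying arrangements related by rotation or reflection leaves 9 distinct geometric isomers.
Of these, 6 lack any improper symmetry element and so occur as enantiomeric pairs, giving 9 + 6 = 15 stereoisomers in total.

yes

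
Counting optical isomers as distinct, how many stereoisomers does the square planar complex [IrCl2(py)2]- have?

A square has two trans pairs of vertices; adjacent vertices are cis.
Systematic placement gives 2 geometric isomers: Cl cis; Cl trans.
Each arrangement has an internal mirror plane or centre of symmetry, so none is chiral.

2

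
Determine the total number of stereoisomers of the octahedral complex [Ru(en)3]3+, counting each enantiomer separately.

2

In an octahedral complex each vertex has one trans partner and four cis neighbours.
Each en is bidentate and must span two cis positions.
Only one geometric arrangement is possible; it has no improper symmetry element, so it exists as a pair of enantiomers (2 stereoisomers).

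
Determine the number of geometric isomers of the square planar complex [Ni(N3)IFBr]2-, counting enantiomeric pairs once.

3

A square has two trans pairs of vertices; adjacent vertices are cis.
There are 3 geometric isomers: (Br/I trans, F/N3 trans); (Br/N3 trans, F/I trans); (Br/F trans, I/N3 trans).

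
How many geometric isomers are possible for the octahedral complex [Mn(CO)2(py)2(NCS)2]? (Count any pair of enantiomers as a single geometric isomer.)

The distinct arrangements are (5 in all): CO trans, py trans, NCS trans; CO trans, py cis, NCS cis; CO cis, py trans, NCS cis; CO cis, py cis, NCS cis (chiral); CO cis, py cis, NCS trans.

5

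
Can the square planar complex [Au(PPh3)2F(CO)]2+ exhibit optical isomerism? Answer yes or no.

no

In a square planar complex each vertex has one trans partner and two cis neighbours.
There are 2 geometric isomers: PPh3 cis; PPh3 trans.
Each arrangement has an internal mirror plane or centre of symmetry, so none is chiral.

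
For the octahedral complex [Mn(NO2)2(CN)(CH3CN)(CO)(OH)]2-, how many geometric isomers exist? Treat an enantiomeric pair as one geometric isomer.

9

In an octahedral complex each vertex has one trans partner and four cis neighbours.
Exhaustive case analysis gives 9 geometric isomers.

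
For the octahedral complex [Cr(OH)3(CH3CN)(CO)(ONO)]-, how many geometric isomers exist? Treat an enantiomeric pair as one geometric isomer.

In an octahedral complex each vertex has one trans partner and four cis neighbours.
Systematic placement gives 4 geometric isomers: OH mer (3 arrangements); OH fac (chiral).

4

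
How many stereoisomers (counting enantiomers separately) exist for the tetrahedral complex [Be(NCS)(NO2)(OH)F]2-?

In a tetrahedral complex all four positions are equivalent and every pair of ligands is adjacent — there is no cis/trans distinction.
Only one geometric arrangement is possible; it has no improper symmetry element, so it exists as a pair of enantiomers (2 stereoisomers).

2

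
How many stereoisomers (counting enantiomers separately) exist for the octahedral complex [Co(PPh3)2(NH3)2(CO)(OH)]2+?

An octahedron has six vertices in three trans pairs; every non-trans pair is cis.
There are 6 geometric isomers: PPh3 trans, NH3 cis; PPh3 cis, NH3 cis (3 arrangements, 2 chiral); PPh3 trans, NH3 trans; PPh3 cis, NH3 trans.
Of these, 2 lack any improper symmetry element and so occur as enantiomeric pairs, giving 6 + 2 = 8 stereoisomers in total.

8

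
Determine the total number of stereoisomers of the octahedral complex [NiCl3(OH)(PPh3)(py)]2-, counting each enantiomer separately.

The six octahedral sites form three mutually perpendicular trans pairs.
Systematic placement gives 4 geometric isomers: Cl mer (3 arrangements); Cl fac (chiral).
One of these lacks any improper symmetry element and so occurs as an enantiomeric pair, giving 4 + 1 = 5 stereoisomers in total.

5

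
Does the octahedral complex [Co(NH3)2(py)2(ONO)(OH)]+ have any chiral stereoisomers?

The six octahedral sites form three mutually perpendicular trans pairs.
Working through the distinct placements yields 6 geometric isomers: NH3 trans, py trans; NH3 trans, py cis; NH3 cis, py trans; NH3 cis, py cis (3 arrangements, 2 chiral).
Of these, 2 lack any improper symmetry element and so occur as enantiomeric pairs, giving 6 + 2 = 8 stereoisomers in total.

yes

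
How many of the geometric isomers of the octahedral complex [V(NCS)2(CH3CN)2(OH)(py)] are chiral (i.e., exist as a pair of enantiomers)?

In an octahedral complex each vertex has one trans partner and four cis neighbours.
There are 6 geometric isomers: NCS trans, CH3CN trans; NCS cis, CH3CN trans; NCS cis, CH3CN cis (3 arrangements, 2 chiral); NCS trans, CH3CN cis.
Of these, 2 lack any improper symmetry element and so occur as enantiomeric pairs, giving 6 + 2 = 8 stereoisomers in total.

2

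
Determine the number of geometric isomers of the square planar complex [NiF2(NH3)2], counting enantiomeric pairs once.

2

There are 2 geometric isomers: F cis; F trans.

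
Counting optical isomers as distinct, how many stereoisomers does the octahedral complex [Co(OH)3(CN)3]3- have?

The distinct arrangements are (2 in all): OH mer; OH fac.
Each arrangement has an internal mirror plane or centre of symmetry, so none is chiral.

2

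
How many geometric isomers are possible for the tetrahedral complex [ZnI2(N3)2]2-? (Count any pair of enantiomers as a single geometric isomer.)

Only one geometric arrangement is possible.

1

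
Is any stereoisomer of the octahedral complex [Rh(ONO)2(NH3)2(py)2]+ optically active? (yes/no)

An octahedron has six vertices in three trans pairs; every non-trans pair is cis.
There are 5 geometric isomers: ONO trans, NH3 trans, py trans; ONO cis, NH3 trans, py cis; ONO cis, NH3 cis, py trans; ONO cis, NH3 cis, py cis (chiral); ONO trans, NH3 cis, py cis.
One of these lacks any improper symmetry element and so occurs as an enantiomeric pair, giving 5 + 1 = 6 stereoisomers in total.

yes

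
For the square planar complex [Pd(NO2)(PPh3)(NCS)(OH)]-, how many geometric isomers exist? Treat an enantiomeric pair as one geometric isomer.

3

In a square planar complex each vertex has one trans partner and two cis neighbours.
The distinct arrangements are (3 in all): (NCS/OH trans, NO2/PPh3 trans); (NCS/PPh3 trans, NO2/OH trans); (NCS/NO2 trans, OH/PPh3 trans).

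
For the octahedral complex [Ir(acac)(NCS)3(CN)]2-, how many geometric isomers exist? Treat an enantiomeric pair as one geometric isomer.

An octahedron has six vertices in three trans pairs; every non-trans pair is cis.
Each acac is bidentate and must span two cis positions.
Working through the distinct placements yields 2 geometric isomers: NCS fac; NCS mer.

2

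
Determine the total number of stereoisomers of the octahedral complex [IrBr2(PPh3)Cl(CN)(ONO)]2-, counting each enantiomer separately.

In an octahedral complex each vertex has one trans partner and four cis neighbours.
Placing the ligands in turn and identifying arrangements related by rotation or reflection leaves 9 distinct geometric isomers.
Of these, 6 lack any improper symmetry element and so occur as enantiomeric pairs, giving 9 + 6 = 15 stereoisomers in total.

15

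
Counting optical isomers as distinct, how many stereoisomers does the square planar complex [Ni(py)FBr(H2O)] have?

A square has two trans pairs of vertices; adjacent vertices are cis.
The distinct arrangements are (3 in all): (Br/H2O trans, F/py trans); (Br/py trans, F/H2O trans); (Br/F trans, H2O/py trans).
Each arrangement has an internal mirror plane or centre of symmetry, so none is chiral.

3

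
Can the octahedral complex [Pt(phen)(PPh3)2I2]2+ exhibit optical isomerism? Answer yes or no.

An octahedron has six vertices in three trans pairs; every non-trans pair is cis.
Each phen is bidentate and must span two cis positions.
There are 3 geometric isomers: PPh3 cis, I trans; PPh3 cis, I cis (chiral); PPh3 trans, I cis.
One of these lacks any improper symmetry element and so occurs as an enantiomeric pair, giving 3 + 1 = 4 stereoisomers in total.

yes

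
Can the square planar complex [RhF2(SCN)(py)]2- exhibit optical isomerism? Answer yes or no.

no

A square has two trans pairs of vertices; adjacent vertices are cis.
Systematic placement gives 2 geometric isomers: F cis; F trans.
Each arrangement has an internal mirror plane or centre of symmetry, so none is chiral.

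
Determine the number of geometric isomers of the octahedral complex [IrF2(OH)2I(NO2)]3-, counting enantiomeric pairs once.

6

An octahedron has six vertices in three trans pairs; every non-trans pair is cis.
Systematic placement gives 6 geometric isomers: F trans, OH trans; F trans, OH cis; F cis, OH trans; F cis, OH cis (3 arrangements, 2 chiral).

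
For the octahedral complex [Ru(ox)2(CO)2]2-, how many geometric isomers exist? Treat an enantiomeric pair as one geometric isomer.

An octahedron has six vertices in three trans pairs; every non-trans pair is cis.
Each ox is bidentate and must span two cis positions.
Working through the distinct placements yields 2 geometric isomers: CO trans; CO cis (chiral).

2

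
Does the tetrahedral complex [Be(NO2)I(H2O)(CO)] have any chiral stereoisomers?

In a tetrahedral complex all four positions are equivalent and every pair of ligands is adjacent — there is no cis/trans distinction.
Only one geometric arrangement is possible; it has no improper symmetry element, so it exists as a pair of enantiomers (2 stereoisomers).

yes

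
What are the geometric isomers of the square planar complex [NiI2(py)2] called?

cis and trans

In a square planar complex each vertex has one trans partner and two cis neighbours.
The distinct arrangements are (2 in all): I cis; I trans.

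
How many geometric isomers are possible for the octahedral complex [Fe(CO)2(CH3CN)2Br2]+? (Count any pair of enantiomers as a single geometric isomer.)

5

Systematic placement gives 5 geometric isomers: CO trans, CH3CN trans, Br trans; CO cis, CH3CN cis, Br trans; CO trans, CH3CN cis, Br cis; CO cis, CH3CN cis, Br cis (chiral); CO cis, CH3CN trans, Br cis.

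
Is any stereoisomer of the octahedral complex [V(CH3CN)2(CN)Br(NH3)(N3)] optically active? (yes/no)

yes

Systematic enumeration (placing each ligand type in turn and discarding arrangements equivalent by rotation or reflection) gives 9 geometric isomers.
Of these, 6 lack any improper symmetry element and so occur as enantiomeric pairs, giving 9 + 6 = 15 stereoisomers in total.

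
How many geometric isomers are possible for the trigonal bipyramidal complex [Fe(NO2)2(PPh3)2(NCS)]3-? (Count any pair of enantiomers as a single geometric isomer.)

5

In a trigonal bipyramid the two axial positions differ from the three equatorial ones.
Systematic enumeration (placing each ligand type in turn and discarding arrangements equivalent by rotation or reflection) gives 5 geometric isomers.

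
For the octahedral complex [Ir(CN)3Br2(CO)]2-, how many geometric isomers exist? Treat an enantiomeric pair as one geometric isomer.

In an octahedral complex each vertex has one trans partner and four cis neighbours.
The distinct arrangements are (3 in all): CN mer, Br trans; CN fac, Br cis; CN mer, Br cis.

3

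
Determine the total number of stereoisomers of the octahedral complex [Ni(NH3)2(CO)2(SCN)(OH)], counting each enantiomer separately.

The six octahedral sites form three mutually perpendicular trans pairs.
The distinct arrangements are (6 in all): NH3 trans, CO trans; NH3 cis, CO trans; NH3 cis, CO cis (3 arrangements, 2 chiral); NH3 trans, CO cis.
Of these, 2 lack any improper symmetry element and so occur as enantiomeric pairs, giving 6 + 2 = 8 stereoisomers in total.

8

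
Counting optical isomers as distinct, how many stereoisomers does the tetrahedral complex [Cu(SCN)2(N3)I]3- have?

1

In a tetrahedral complex all four positions are equivalent and every pair of ligands is adjacent — there is no cis/trans distinction.
Only one geometric arrangement is possible.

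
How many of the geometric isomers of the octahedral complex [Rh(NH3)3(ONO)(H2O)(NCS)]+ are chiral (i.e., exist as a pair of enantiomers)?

In an octahedral complex each vertex has one trans partner and four cis neighbours.
There are 4 geometric isomers: NH3 mer (3 arrangements); NH3 fac (chiral).
One of these lacks any improper symmetry element and so occurs as an enantiomeric pair, giving 4 + 1 = 5 stereoisomers in total.

1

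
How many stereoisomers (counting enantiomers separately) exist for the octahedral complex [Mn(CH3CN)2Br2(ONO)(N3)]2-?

The six octahedral sites form three mutually perpendicular trans pairs.
Systematic placement gives 6 geometric isomers: CH3CN trans, Br trans; CH3CN cis, Br trans; CH3CN cis, Br cis (3 arrangements, 2 chiral); CH3CN trans, Br cis.
Of these, 2 lack any improper symmetry element and so occur as enantiomeric pairs, giving 6 + 2 = 8 stereoisomers in total.

8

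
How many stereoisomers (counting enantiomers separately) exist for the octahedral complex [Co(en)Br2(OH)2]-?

4

Each en is bidentate and must span two cis positions.
Working through the distinct placements yields 3 geometric isomers: Br trans, OH cis; Br cis, OH cis (chiral); Br cis, OH trans.
One of these lacks any improper symmetry element and so occurs as an enantiomeric pair, giving 3 + 1 = 4 stereoisomers in total.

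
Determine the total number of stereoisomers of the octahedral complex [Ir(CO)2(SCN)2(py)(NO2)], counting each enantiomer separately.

The six octahedral sites form three mutually perpendicular trans pairs.
Systematic placement gives 6 geometric isomers: CO trans, SCN cis; CO trans, SCN trans; CO cis, SCN cis (3 arrangements, 2 chiral); CO cis, SCN trans.
Of these, 2 lack any improper symmetry element and so occur as enantiomeric pairs, giving 6 + 2 = 8 stereoisomers in total.

8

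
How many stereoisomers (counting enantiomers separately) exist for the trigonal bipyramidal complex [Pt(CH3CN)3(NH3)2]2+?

Working through the distinct placements yields 3 geometric isomers: NH3 both equatorial; NH3 one axial, one equatorial; NH3 both axial.
Each arrangement has an internal mirror plane or centre of symmetry, so none is chiral.

3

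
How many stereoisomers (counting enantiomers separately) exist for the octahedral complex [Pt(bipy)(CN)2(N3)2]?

An octahedron has six vertices in three trans pairs; every non-trans pair is cis.
Each bipy is bidentate and must span two cis positions.
The distinct arrangements are (3 in all): CN trans, N3 cis; CN cis, N3 cis (chiral); CN cis, N3 trans.
One of these lacks any improper symmetry element and so occurs as an enantiomeric pair, giving 3 + 1 = 4 stereoisomers in total.

4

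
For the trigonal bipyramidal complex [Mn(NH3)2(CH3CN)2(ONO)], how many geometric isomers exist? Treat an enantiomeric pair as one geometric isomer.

5

A trigonal bipyramid has two axial and three equatorial sites, which are chemically inequivalent.
Systematic enumeration (placing each ligand type in turn and discarding arrangements equivalent by rotation or reflection) gives 5 geometric isomers.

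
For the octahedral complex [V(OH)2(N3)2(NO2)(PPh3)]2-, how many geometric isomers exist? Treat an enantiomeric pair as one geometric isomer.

6

In an octahedral complex each vertex has one trans partner and four cis neighbours.
Working through the distinct placements yields 6 geometric isomers: OH cis, N3 trans; OH trans, N3 trans; OH cis, N3 cis (3 arrangements, 2 chiral); OH trans, N3 cis.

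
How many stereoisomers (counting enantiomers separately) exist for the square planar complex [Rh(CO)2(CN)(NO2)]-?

2

A square has two trans pairs of vertices; adjacent vertices are cis.
Working through the distinct placements yields 2 geometric isomers: CO cis; CO trans.
Each arrangement has an internal mirror plane or centre of symmetry, so none is chiral.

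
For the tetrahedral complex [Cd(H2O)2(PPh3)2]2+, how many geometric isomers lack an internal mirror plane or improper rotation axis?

All four vertices of a tetrahedron are equivalent and mutually adjacent, so cis/trans isomerism cannot arise.
Only one geometric arrangement is possible.

0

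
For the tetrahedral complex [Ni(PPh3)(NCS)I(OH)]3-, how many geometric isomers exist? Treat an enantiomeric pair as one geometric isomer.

Only one geometric arrangement is possible; it has no improper symmetry element, so it exists as a pair of enantiomers (2 stereoisomers).

1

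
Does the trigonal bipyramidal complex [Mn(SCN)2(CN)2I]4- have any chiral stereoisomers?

In a trigonal bipyramid the two axial positions differ from the three equatorial ones.
Systematic enumeration (placing each ligand type in turn and discarding arrangements equivalent by rotation or reflection) gives 5 geometric isomers.
One of these lacks any improper symmetry element and so occurs as an enantiomeric pair, giving 5 + 1 = 6 stereoisomers in total.

yes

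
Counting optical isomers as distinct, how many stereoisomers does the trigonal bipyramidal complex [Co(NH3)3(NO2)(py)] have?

A trigonal bipyramid has two axial and three equatorial sites, which are chemically inequivalent.
Systematic placement gives 4 geometric isomers: NO2 equatorial, py equatorial; NO2 axial, py equatorial; NO2 equatorial, py axial; NO2 axial, py axial.
Each arrangement has an internal mirror plane or centre of symmetry, so none is chiral.

4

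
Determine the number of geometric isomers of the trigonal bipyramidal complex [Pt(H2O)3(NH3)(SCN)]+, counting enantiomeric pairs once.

In a trigonal bipyramid the two axial positions differ from the three equatorial ones.
Systematic placement gives 4 geometric isomers: NH3 equatorial, SCN equatorial; NH3 axial, SCN equatorial; NH3 equatorial, SCN axial; NH3 axial, SCN axial.

4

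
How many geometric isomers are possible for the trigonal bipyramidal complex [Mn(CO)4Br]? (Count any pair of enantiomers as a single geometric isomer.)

In a trigonal bipyramid the two axial positions differ from the three equatorial ones.
There are 2 geometric isomers: Br axial; Br equatorial.

2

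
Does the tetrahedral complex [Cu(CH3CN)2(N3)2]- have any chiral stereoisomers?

no

In a tetrahedral complex all four positions are equivalent and every pair of ligands is adjacent — there is no cis/trans distinction.
Only one geometric arrangement is possible.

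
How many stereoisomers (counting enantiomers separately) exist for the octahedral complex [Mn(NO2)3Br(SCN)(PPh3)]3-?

5

The six octahedral sites form three mutually perpendicular trans pairs.
The distinct arrangements are (4 in all): NO2 mer (3 arrangements); NO2 fac (chiral).
One of these lacks any improper symmetry element and so occurs as an enantiomeric pair, giving 4 + 1 = 5 stereoisomers in total.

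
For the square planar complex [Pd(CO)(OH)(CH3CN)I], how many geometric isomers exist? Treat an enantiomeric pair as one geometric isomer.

3

A square has two trans pairs of vertices; adjacent vertices are cis.
Systematic placement gives 3 geometric isomers: (CH3CN/I trans, CO/OH trans); (CH3CN/OH trans, CO/I trans); (CH3CN/CO trans, I/OH trans).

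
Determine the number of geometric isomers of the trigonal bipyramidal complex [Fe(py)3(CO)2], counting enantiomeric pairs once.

In a trigonal bipyramid the two axial positions differ from the three equatorial ones.
The distinct arrangements are (3 in all): CO both axial; CO one axial, one equatorial; CO both equatorial.

3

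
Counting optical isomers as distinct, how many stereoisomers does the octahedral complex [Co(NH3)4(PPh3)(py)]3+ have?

In an octahedral complex each vertex has one trans partner and four cis neighbours.
The distinct arrangements are (2 in all): PPh3 and py mutually trans; PPh3 and py mutually cis.
Each arrangement has an internal mirror plane or centre of symmetry, so none is chiral.

2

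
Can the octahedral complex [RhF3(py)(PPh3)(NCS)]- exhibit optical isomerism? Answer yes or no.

Systematic placement gives 4 geometric isomers: F mer (3 arrangements); F fac (chiral).
One of these lacks any improper symmetry element and so occurs as an enantiomeric pair, giving 4 + 1 = 5 stereoisomers in total.

yes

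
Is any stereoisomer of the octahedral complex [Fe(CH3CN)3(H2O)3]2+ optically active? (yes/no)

In an octahedral complex each vertex has one trans partner and four cis neighbours.
The distinct arrangements are (2 in all): CH3CN mer; CH3CN fac.
Each arrangement has an internal mirror plane or centre of symmetry, so none is chiral.

no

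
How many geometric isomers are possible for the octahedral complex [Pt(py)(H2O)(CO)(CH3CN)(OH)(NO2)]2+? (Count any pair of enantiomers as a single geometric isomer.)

The six octahedral sites form three mutually perpendicular trans pairs.
Placing the ligands in turn and identifying arrangements related by rotation or reflection leaves 15 distinct geometric isomers.

15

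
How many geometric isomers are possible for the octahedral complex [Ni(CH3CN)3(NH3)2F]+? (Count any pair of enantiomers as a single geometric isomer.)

An octahedron has six vertices in three trans pairs; every non-trans pair is cis.
Working through the distinct placements yields 3 geometric isomers: CH3CN mer, NH3 trans; CH3CN mer, NH3 cis; CH3CN fac, NH3 cis.

3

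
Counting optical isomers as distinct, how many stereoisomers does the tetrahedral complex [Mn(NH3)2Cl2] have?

1

Only one geometric arrangement is possible.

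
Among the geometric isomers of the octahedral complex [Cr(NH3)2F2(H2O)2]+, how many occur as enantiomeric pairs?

1

The six octahedral sites form three mutually perpendicular trans pairs.
There are 5 geometric isomers: NH3 trans, F trans, H2O trans; NH3 cis, F trans, H2O cis; NH3 trans, F cis, H2O cis; NH3 cis, F cis, H2O cis (chiral); NH3 cis, F cis, H2O trans.
One of these lacks any improper symmetry element and so occurs as an enantiomeric pair, giving 5 + 1 = 6 stereoisomers in total.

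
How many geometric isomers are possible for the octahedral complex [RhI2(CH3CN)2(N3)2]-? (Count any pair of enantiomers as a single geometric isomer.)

5

The six octahedral sites form three mutually perpendicular trans pairs.
Working through the distinct placements yields 5 geometric isomers: I trans, CH3CN trans, N3 trans; I cis, CH3CN trans, N3 cis; I cis, CH3CN cis, N3 trans; I cis, CH3CN cis, N3 cis (chiral); I trans, CH3CN cis, N3 cis.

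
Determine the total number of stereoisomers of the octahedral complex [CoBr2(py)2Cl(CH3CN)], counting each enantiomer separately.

8

There are 6 geometric isomers: Br trans, py trans; Br trans, py cis; Br cis, py trans; Br cis, py cis (3 arrangements, 2 chiral).
Of these, 2 lack any improper symmetry element and so occur as enantiomeric pairs, giving 6 + 2 = 8 stereoisomers in total.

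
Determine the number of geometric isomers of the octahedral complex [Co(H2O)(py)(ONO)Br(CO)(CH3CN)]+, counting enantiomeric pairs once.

15

Systematic enumeration (placing each ligand type in turn and discarding arrangements equivalent by rotation or reflection) gives 15 geometric isomers.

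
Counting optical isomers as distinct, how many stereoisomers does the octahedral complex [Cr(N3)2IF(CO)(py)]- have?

15

In an octahedral complex each vertex has one trans partner and four cis neighbours.
Placing the ligands in turn and identifying arrangements related by rotation or reflection leaves 9 distinct geometric isomers.
Of these, 6 lack any improper symmetry element and so occur as enantiomeric pairs, giving 9 + 6 = 15 stereoisomers in total.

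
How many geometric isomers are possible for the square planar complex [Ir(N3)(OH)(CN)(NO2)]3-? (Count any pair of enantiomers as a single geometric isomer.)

A square has two trans pairs of vertices; adjacent vertices are cis.
Systematic placement gives 3 geometric isomers: (CN/NO2 trans, N3/OH trans); (CN/OH trans, N3/NO2 trans); (CN/N3 trans, NO2/OH trans).

3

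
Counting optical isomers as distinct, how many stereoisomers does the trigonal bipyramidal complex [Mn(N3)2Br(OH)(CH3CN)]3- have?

10

Placing the ligands in turn and identifying arrangements related by rotation or reflection leaves 7 distinct geometric isomers.
Of these, 3 lack any improper symmetry element and so occur as enantiomeric pairs, giving 7 + 3 = 10 stereoisomers in total.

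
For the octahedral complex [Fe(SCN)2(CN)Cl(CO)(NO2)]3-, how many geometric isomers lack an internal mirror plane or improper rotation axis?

In an octahedral complex each vertex has one trans partner and four cis neighbours.
Exhaustive case analysis gives 9 geometric isomers.
Of these, 6 lack any improper symmetry element and so occur as enantiomeric pairs, giving 9 + 6 = 15 stereoisomers in total.

6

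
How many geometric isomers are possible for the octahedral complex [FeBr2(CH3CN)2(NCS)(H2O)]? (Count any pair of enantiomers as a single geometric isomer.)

6

There are 6 geometric isomers: Br trans, CH3CN trans; Br trans, CH3CN cis; Br cis, CH3CN cis (3 arrangements, 2 chiral); Br cis, CH3CN trans.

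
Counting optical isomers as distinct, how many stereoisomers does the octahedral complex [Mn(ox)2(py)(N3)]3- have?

3

Each ox is bidentate and must span two cis positions.
The distinct arrangements are (2 in all): py and N3 mutually cis (chiral); py and N3 mutually trans.
One of these lacks any improper symmetry element and so occurs as an enantiomeric pair, giving 2 + 1 = 3 stereoisomers in total.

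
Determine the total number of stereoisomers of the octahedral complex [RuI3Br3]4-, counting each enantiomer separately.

2

In an octahedral complex each vertex has one trans partner and four cis neighbours.
Systematic placement gives 2 geometric isomers: I mer; I fac.
Each arrangement has an internal mirror plane or centre of symmetry, so none is chiral.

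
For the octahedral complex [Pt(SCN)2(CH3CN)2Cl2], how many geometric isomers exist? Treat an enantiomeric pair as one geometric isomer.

An octahedron has six vertices in three trans pairs; every non-trans pair is cis.
The distinct arrangements are (5 in all): SCN trans, CH3CN trans, Cl trans; SCN cis, CH3CN trans, Cl cis; SCN trans, CH3CN cis, Cl cis; SCN cis, CH3CN cis, Cl cis (chiral); SCN cis, CH3CN cis, Cl trans.

5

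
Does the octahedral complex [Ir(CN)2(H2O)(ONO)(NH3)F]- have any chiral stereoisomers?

An octahedron has six vertices in three trans pairs; every non-trans pair is cis.
Placing the ligands in turn and identifying arrangements related by rotation or reflection leaves 9 distinct geometric isomers.
Of these, 6 lack any improper symmetry element and so occur as enantiomeric pairs, giving 9 + 6 = 15 stereoisomers in total.

yes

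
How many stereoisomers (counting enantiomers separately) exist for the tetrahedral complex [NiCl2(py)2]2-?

In a tetrahedral complex all four positions are equivalent and every pair of ligands is adjacent — there is no cis/trans distinction.
Only one geometric arrangement is possible.

1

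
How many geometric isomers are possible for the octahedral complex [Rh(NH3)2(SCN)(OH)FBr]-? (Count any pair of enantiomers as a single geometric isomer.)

9

An octahedron has six vertices in three trans pairs; every non-trans pair is cis.
Exhaustive case analysis gives 9 geometric isomers.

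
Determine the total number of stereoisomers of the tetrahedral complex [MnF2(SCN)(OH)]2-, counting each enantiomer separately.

In a tetrahedral complex all four positions are equivalent and every pair of ligands is adjacent — there is no cis/trans distinction.
Only one geometric arrangement is possible.

1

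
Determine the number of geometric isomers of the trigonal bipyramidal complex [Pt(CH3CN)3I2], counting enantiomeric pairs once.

3

In a trigonal bipyramid the two axial positions differ from the three equatorial ones.
The distinct arrangements are (3 in all): I both equatorial; I one axial, one equatorial; I both axial.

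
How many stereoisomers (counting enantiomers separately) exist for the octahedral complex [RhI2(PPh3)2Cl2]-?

6

Systematic placement gives 5 geometric isomers: I trans, PPh3 trans, Cl trans; I cis, PPh3 cis, Cl trans; I cis, PPh3 trans, Cl cis; I cis, PPh3 cis, Cl cis (chiral); I trans, PPh3 cis, Cl cis.
One of these lacks any improper symmetry element and so occurs as an enantiomeric pair, giving 5 + 1 = 6 stereoisomers in total.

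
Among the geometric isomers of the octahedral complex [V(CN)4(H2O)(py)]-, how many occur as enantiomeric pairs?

0

The six octahedral sites form three mutually perpendicular trans pairs.
Systematic placement gives 2 geometric isomers: H2O and py mutually trans; H2O and py mutually cis.
Each arrangement has an internal mirror plane or centre of symmetry, so none is chiral.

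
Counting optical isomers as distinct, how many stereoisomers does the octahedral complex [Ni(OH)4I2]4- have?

In an octahedral complex each vertex has one trans partner and four cis neighbours.
The distinct arrangements are (2 in all): I trans; I cis.
Each arrangement has an internal mirror plane or centre of symmetry, so none is chiral.

2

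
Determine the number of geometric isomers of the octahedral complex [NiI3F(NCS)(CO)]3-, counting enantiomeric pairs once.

The six octahedral sites form three mutually perpendicular trans pairs.
Systematic placement gives 4 geometric isomers: I mer (3 arrangements); I fac (chiral).

4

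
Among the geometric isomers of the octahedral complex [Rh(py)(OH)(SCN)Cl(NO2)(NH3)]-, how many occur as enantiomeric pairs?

An octahedron has six vertices in three trans pairs; every non-trans pair is cis.
Systematic enumeration (placing each ligand type in turn and discarding arrangements equivalent by rotation or reflection) gives 15 geometric isomers.
Of these, 15 lack any improper symmetry element and so occur as enantiomeric pairs, giving 15 + 15 = 30 stereoisomers in total.

15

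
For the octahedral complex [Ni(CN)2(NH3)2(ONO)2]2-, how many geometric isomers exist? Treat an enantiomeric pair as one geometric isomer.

An octahedron has six vertices in three trans pairs; every non-trans pair is cis.
The distinct arrangements are (5 in all): CN trans, NH3 trans, ONO trans; CN trans, NH3 cis, ONO cis; CN cis, NH3 cis, ONO trans; CN cis, NH3 cis, ONO cis (chiral); CN cis, NH3 trans, ONO cis.

5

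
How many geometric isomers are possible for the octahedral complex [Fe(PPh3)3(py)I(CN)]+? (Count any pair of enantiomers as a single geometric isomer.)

The six octahedral sites form three mutually perpendicular trans pairs.
Working through the distinct placements yields 4 geometric isomers: PPh3 mer (3 arrangements); PPh3 fac (chiral).

4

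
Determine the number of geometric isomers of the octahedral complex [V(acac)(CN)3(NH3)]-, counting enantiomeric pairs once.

2

The six octahedral sites form three mutually perpendicular trans pairs.
Each acac is bidentate and must span two cis positions.
There are 2 geometric isomers: CN mer; CN fac.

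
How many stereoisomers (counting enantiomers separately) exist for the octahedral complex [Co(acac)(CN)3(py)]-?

2

Each acac is bidentate and must span two cis positions.
Working through the distinct placements yields 2 geometric isomers: CN mer; CN fac.
Each arrangement has an internal mirror plane or centre of symmetry, so none is chiral.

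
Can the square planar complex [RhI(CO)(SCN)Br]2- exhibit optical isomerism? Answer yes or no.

no

In a square planar complex each vertex has one trans partner and two cis neighbours.
There are 3 geometric isomers: (Br/I trans, CO/SCN trans); (Br/SCN trans, CO/I trans); (Br/CO trans, I/SCN trans).
Each arrangement has an internal mirror plane or centre of symmetry, so none is chiral.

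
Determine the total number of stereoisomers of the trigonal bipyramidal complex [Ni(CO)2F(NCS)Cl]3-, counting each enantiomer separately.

Placing the ligands in turn and identifying arrangements related by rotation or reflection leaves 7 distinct geometric isomers.
Of these, 3 lack any improper symmetry element and so occur as enantiomeric pairs, giving 7 + 3 = 10 stereoisomers in total.

10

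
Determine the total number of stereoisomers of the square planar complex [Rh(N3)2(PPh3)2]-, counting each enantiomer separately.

2

In a square planar complex each vertex has one trans partner and two cis neighbours.
The distinct arrangements are (2 in all): N3 cis; N3 trans.
Each arrangement has an internal mirror plane or centre of symmetry, so none is chiral.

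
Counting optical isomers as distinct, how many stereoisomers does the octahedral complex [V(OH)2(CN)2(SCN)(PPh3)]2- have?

8

In an octahedral complex each vertex has one trans partner and four cis neighbours.
The distinct arrangements are (6 in all): OH trans, CN trans; OH cis, CN trans; OH cis, CN cis (3 arrangements, 2 chiral); OH trans, CN cis.
Of these, 2 lack any improper symmetry element and so occur as enantiomeric pairs, giving 6 + 2 = 8 stereoisomers in total.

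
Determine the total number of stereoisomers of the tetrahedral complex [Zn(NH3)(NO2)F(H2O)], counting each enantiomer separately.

2

All four vertices of a tetrahedron are equivalent and mutually adjacent, so cis/trans isomerism cannot arise.
Only one geometric arrangement is possible; it has no improper symmetry element, so it exists as a pair of enantiomers (2 stereoisomers).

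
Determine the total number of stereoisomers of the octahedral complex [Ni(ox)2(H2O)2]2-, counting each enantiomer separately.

3

In an octahedral complex each vertex has one trans partner and four cis neighbours.
Each ox is bidentate and must span two cis positions.
There are 2 geometric isomers: H2O trans; H2O cis (chiral).
One of these lacks any improper symmetry element and so occurs as an enantiomeric pair, giving 2 + 1 = 3 stereoisomers in total.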